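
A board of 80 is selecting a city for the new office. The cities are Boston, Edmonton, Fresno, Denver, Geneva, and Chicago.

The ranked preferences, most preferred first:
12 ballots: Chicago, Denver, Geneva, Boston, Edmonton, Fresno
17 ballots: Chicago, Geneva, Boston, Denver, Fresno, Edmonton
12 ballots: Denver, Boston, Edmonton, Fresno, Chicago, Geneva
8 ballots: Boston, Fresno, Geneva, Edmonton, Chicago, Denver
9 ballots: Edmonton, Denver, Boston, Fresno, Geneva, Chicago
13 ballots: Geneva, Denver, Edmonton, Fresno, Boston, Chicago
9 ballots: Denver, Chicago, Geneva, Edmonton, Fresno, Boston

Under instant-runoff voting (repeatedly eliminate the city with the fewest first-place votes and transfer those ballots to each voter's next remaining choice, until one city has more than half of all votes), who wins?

Denver

Round 1: Boston 8, Edmonton 9, Fresno 0, Denver 21, Geneva 13, Chicago 29. Fresno eliminated.
Round 2: Boston 8, Edmonton 9, Denver 21, Geneva 13, Chicago 29. Boston eliminated.
Round 3: Edmonton 9, Denver 21, Geneva 21, Chicago 29. Edmonton eliminated.
Round 4: Denver 30, Geneva 21, Chicago 29. Geneva eliminated.
Round 5: Denver 43, Chicago 37. Denver has a majority (≥41).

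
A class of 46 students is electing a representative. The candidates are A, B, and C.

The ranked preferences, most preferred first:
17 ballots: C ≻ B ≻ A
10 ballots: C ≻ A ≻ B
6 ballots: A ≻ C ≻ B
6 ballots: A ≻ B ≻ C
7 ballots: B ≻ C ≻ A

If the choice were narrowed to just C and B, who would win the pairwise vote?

C is ranked above B on 33 ballots; B above C on 13.

C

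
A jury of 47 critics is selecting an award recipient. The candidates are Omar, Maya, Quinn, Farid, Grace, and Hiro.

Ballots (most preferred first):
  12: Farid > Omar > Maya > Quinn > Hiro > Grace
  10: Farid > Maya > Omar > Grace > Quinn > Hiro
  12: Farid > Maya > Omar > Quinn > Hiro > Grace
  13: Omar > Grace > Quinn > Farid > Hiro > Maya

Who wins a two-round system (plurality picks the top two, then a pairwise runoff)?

Farid

Round 1 first-place votes: Omar 13, Maya 0, Quinn 0, Farid 34, Grace 0, Hiro 0. Farid and Omar advance.
Runoff: Farid is ranked above Omar on 34 ballots, Omar above Farid on 13.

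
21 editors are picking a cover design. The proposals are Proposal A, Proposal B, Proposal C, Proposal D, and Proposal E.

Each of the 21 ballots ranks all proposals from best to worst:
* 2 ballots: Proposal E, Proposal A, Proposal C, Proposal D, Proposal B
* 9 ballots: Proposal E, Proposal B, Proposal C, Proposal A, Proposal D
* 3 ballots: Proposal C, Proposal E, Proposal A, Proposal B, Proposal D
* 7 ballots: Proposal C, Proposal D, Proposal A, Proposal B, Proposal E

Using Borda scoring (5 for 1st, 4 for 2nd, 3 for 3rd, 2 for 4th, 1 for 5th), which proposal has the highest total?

Proposal C

Proposal A: 2×4 + 9×2 + 3×3 + 7×3 = 56
Proposal B: 2×1 + 9×4 + 3×2 + 7×2 = 58
Proposal C: 2×3 + 9×3 + 3×5 + 7×5 = 83
Proposal D: 2×2 + 9×1 + 3×1 + 7×4 = 44
Proposal E: 2×5 + 9×5 + 3×4 + 7×1 = 74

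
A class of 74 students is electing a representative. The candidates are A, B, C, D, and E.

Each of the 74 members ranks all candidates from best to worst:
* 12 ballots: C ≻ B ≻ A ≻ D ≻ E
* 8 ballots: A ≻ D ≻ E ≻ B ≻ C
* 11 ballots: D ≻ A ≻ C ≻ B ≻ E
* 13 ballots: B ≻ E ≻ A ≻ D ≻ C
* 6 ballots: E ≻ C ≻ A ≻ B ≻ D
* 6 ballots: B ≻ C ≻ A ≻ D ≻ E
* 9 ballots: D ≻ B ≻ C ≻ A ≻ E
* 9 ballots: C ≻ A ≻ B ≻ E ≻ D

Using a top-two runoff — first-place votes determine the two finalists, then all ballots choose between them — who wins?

Round 1 first-place votes: A 8, B 19, C 21, D 20, E 6. C and D advance.
Runoff: C is ranked above D on 33 ballots, D above C on 41.

D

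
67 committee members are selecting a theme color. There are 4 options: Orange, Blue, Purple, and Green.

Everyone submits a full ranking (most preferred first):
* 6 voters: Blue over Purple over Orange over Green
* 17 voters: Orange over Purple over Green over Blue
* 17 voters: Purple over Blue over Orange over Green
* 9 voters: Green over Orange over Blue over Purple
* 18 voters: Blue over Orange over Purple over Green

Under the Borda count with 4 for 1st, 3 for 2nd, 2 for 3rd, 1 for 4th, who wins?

Orange

Orange: 6×2 + 17×4 + 17×2 + 9×3 + 18×3 = 195
Blue: 6×4 + 17×1 + 17×3 + 9×2 + 18×4 = 182
Purple: 6×3 + 17×3 + 17×4 + 9×1 + 18×2 = 182
Green: 6×1 + 17×2 + 17×1 + 9×4 + 18×1 = 111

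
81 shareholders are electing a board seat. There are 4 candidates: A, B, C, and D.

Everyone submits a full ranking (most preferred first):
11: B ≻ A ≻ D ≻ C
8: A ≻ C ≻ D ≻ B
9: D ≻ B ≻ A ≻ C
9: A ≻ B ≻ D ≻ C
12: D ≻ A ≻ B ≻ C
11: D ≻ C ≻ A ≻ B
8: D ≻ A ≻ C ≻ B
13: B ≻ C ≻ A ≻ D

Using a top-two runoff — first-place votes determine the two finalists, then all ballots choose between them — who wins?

D

Round 1 first-place votes: A 17, B 24, C 0, D 40. D and B advance.
Runoff: D is ranked above B on 48 ballots, B above D on 33.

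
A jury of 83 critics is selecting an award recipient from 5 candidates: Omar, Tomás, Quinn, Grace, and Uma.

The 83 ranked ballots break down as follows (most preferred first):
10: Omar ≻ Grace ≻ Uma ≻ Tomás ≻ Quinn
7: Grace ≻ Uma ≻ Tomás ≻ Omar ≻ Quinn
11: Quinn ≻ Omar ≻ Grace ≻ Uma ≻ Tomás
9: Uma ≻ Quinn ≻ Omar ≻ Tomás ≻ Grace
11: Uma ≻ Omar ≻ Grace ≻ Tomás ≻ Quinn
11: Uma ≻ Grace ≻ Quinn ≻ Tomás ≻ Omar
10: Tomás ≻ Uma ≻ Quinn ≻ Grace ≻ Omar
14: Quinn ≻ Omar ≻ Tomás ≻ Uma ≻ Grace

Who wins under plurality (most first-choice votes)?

Uma

First-place votes: Omar 10, Tomás 10, Quinn 25, Grace 7, Uma 31.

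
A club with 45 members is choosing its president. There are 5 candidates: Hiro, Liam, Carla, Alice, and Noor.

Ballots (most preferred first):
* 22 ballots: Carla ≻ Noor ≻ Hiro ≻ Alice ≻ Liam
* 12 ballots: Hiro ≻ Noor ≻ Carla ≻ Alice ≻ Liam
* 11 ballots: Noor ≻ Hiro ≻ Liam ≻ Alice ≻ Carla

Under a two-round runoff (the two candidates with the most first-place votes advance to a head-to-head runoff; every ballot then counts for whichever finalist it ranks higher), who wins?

Hiro

Round 1 first-place votes: Hiro 12, Liam 0, Carla 22, Alice 0, Noor 11. Carla and Hiro advance.
Runoff: Carla is ranked above Hiro on 22 ballots, Hiro above Carla on 23.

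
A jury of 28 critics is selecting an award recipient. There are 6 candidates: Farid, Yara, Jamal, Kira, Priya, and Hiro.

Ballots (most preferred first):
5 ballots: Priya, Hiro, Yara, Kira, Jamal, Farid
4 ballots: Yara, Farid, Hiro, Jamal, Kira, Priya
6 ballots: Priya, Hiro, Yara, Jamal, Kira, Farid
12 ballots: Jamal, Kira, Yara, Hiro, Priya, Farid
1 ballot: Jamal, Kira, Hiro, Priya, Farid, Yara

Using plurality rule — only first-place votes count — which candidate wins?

First-place votes: Farid 0, Yara 4, Jamal 13, Kira 0, Priya 11, Hiro 0.

Jamal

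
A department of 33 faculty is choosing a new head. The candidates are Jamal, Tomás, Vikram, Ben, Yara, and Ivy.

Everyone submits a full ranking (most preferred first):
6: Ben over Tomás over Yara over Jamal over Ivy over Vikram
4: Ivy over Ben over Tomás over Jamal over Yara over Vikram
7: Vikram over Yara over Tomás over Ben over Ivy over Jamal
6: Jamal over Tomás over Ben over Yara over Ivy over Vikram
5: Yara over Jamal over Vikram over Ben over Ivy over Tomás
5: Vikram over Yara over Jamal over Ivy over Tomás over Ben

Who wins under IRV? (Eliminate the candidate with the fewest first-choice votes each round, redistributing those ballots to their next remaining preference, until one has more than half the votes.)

Jamal

Round 1: Jamal 6, Tomás 0, Vikram 12, Ben 6, Yara 5, Ivy 4. Tomás eliminated.
Round 2: Jamal 6, Vikram 12, Ben 6, Yara 5, Ivy 4. Ivy eliminated.
Round 3: Jamal 6, Vikram 12, Ben 10, Yara 5. Yara eliminated.
Round 4: Jamal 11, Vikram 12, Ben 10. Ben eliminated.
Round 5: Jamal 21, Vikram 12. Jamal has a majority (≥17).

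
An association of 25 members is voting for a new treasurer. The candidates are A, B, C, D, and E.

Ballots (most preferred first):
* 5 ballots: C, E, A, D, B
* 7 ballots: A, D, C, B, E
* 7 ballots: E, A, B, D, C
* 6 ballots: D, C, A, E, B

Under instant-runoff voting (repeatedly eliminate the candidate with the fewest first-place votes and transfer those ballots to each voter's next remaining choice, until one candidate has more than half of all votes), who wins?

A

Round 1: A 7, B 0, C 5, D 6, E 7. B eliminated.
Round 2: A 7, C 5, D 6, E 7. C eliminated.
Round 3: A 7, D 6, E 12. D eliminated.
Round 4: A 13, E 12. A has a majority (≥13).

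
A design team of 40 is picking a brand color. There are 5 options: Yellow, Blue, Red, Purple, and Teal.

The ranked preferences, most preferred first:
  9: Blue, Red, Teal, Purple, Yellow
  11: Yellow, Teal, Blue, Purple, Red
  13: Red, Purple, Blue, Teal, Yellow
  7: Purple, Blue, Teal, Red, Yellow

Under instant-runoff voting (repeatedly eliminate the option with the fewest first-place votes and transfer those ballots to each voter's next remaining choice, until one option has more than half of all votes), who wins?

Round 1: Yellow 11, Blue 9, Red 13, Purple 7, Teal 0. Teal eliminated.
Round 2: Yellow 11, Blue 9, Red 13, Purple 7. Purple eliminated.
Round 3: Yellow 11, Blue 16, Red 13. Yellow eliminated.
Round 4: Blue 27, Red 13. Blue has a majority (≥21).

Blue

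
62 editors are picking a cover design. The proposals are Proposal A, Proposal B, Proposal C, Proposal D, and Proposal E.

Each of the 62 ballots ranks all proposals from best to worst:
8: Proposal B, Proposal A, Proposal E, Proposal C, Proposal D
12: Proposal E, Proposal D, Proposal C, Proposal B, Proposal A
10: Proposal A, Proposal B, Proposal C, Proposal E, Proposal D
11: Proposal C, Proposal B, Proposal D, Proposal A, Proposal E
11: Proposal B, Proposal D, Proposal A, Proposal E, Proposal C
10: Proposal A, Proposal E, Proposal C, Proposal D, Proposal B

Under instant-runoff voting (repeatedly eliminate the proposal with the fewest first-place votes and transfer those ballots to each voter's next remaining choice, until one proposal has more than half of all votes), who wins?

Proposal B

Round 1: Proposal A 20, Proposal B 19, Proposal C 11, Proposal D 0, Proposal E 12. Proposal D eliminated.
Round 2: Proposal A 20, Proposal B 19, Proposal C 11, Proposal E 12. Proposal C eliminated.
Round 3: Proposal A 20, Proposal B 30, Proposal E 12. Proposal E eliminated.
Round 4: Proposal A 20, Proposal B 42. Proposal B has a majority (≥32).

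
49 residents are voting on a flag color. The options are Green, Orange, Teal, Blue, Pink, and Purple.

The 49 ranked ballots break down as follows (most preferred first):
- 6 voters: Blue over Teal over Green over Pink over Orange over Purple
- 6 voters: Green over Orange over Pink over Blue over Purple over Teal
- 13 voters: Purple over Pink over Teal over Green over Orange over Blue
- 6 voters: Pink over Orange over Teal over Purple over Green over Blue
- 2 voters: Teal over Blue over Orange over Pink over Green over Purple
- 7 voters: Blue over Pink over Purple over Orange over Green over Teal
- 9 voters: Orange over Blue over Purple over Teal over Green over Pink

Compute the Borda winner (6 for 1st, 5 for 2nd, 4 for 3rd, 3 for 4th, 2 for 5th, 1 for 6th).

Green: 6×4 + 6×6 + 13×3 + 6×2 + 2×2 + 7×2 + 9×2 = 147
Orange: 6×2 + 6×5 + 13×2 + 6×5 + 2×4 + 7×3 + 9×6 = 181
Teal: 6×5 + 6×1 + 13×4 + 6×4 + 2×6 + 7×1 + 9×3 = 158
Blue: 6×6 + 6×3 + 13×1 + 6×1 + 2×5 + 7×6 + 9×5 = 170
Pink: 6×3 + 6×4 + 13×5 + 6×6 + 2×3 + 7×5 + 9×1 = 193
Purple: 6×1 + 6×2 + 13×6 + 6×3 + 2×1 + 7×4 + 9×4 = 180

Pink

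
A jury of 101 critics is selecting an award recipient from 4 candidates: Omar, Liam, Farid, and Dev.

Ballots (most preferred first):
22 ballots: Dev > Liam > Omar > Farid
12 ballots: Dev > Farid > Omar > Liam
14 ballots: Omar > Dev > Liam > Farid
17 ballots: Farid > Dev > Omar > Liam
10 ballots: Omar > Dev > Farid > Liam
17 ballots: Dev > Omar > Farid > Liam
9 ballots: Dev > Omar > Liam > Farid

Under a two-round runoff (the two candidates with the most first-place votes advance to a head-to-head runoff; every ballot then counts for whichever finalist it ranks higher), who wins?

Round 1 first-place votes: Omar 24, Liam 0, Farid 17, Dev 60. Dev and Omar advance.
Runoff: Dev is ranked above Omar on 77 ballots, Omar above Dev on 24.

Dev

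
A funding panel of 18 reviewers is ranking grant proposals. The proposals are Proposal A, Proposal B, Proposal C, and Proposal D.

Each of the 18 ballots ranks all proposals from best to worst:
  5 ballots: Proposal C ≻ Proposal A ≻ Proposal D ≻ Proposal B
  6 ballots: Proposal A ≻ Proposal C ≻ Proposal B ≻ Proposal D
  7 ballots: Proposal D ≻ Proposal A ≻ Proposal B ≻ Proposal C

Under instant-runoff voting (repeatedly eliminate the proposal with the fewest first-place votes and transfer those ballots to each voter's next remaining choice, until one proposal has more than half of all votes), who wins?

Proposal A

Round 1: Proposal A 6, Proposal B 0, Proposal C 5, Proposal D 7. Proposal B eliminated.
Round 2: Proposal A 6, Proposal C 5, Proposal D 7. Proposal C eliminated.
Round 3: Proposal A 11, Proposal D 7. Proposal A has a majority (≥10).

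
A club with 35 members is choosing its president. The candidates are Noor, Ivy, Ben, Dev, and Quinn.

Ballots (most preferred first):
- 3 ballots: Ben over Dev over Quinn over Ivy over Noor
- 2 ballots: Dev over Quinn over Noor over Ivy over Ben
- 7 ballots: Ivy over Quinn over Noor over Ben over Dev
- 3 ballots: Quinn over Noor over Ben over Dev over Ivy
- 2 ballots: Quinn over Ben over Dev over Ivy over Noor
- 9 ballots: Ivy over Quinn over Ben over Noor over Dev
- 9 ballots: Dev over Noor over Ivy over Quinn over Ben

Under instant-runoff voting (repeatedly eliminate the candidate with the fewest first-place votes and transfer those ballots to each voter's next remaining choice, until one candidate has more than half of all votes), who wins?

Round 1: Noor 0, Ivy 16, Ben 3, Dev 11, Quinn 5. Noor eliminated.
Round 2: Ivy 16, Ben 3, Dev 11, Quinn 5. Ben eliminated.
Round 3: Ivy 16, Dev 14, Quinn 5. Quinn eliminated.
Round 4: Ivy 16, Dev 19. Dev has a majority (≥18).

Dev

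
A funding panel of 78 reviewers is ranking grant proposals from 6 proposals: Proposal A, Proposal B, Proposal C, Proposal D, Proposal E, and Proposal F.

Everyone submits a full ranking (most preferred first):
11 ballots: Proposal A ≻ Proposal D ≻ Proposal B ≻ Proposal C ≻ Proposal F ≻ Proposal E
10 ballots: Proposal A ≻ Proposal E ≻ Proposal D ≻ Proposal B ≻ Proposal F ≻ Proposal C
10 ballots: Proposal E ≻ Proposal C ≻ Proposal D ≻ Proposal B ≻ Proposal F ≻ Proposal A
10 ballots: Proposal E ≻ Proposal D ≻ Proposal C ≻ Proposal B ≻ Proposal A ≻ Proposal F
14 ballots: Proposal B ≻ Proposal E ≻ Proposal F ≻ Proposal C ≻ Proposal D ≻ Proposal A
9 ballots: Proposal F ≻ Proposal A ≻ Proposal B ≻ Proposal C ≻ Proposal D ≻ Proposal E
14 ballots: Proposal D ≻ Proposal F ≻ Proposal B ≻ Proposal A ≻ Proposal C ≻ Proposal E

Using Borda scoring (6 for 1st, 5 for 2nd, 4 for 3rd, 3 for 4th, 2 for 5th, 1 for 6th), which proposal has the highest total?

Proposal A: 11×6 + 10×6 + 10×1 + 10×2 + 14×1 + 9×5 + 14×3 = 257
Proposal B: 11×4 + 10×3 + 10×3 + 10×3 + 14×6 + 9×4 + 14×4 = 310
Proposal C: 11×3 + 10×1 + 10×5 + 10×4 + 14×3 + 9×3 + 14×2 = 230
Proposal D: 11×5 + 10×4 + 10×4 + 10×5 + 14×2 + 9×2 + 14×6 = 315
Proposal E: 11×1 + 10×5 + 10×6 + 10×6 + 14×5 + 9×1 + 14×1 = 274
Proposal F: 11×2 + 10×2 + 10×2 + 10×1 + 14×4 + 9×6 + 14×5 = 252

Proposal D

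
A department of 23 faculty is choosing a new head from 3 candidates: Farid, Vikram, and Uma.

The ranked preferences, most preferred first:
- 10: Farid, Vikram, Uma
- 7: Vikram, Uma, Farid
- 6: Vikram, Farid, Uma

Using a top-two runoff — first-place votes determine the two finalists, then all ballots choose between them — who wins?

Vikram

Round 1 first-place votes: Farid 10, Vikram 13, Uma 0. Vikram and Farid advance.
Runoff: Vikram is ranked above Farid on 13 ballots, Farid above Vikram on 10.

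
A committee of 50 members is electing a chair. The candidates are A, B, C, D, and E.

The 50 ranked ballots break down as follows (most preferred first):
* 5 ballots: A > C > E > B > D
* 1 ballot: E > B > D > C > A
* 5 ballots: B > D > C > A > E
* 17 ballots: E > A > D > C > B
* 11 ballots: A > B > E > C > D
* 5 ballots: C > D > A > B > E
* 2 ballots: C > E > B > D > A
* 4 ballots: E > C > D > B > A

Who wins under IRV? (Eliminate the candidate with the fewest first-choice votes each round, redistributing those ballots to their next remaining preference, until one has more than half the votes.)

A

Round 1: A 16, B 5, C 7, D 0, E 22. D eliminated.
Round 2: A 16, B 5, C 7, E 22. B eliminated.
Round 3: A 16, C 12, E 22. C eliminated.
Round 4: A 26, E 24. A has a majority (≥26).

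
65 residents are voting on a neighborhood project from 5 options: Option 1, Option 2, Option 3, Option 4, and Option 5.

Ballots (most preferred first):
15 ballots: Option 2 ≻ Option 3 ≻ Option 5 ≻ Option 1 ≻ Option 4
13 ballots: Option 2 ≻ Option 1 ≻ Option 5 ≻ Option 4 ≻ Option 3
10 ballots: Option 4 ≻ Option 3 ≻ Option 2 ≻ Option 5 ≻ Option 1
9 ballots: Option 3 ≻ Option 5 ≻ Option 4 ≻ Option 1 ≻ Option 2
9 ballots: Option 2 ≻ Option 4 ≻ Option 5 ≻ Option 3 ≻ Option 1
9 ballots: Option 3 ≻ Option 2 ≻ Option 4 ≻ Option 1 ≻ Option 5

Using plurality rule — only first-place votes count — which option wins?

Option 2

First-place votes: Option 1 0, Option 2 37, Option 3 18, Option 4 10, Option 5 0.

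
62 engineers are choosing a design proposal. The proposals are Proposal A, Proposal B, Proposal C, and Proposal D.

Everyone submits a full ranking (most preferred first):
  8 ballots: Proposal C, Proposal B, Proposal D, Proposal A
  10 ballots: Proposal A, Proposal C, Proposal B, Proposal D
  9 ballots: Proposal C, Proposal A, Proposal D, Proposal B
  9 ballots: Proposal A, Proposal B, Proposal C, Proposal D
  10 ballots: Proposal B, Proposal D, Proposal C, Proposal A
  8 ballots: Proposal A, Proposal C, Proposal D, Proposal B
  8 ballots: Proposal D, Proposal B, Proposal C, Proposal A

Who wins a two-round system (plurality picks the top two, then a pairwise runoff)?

Proposal C

Round 1 first-place votes: Proposal A 27, Proposal B 10, Proposal C 17, Proposal D 8. Proposal A and Proposal C advance.
Runoff: Proposal A is ranked above Proposal C on 27 ballots, Proposal C above Proposal A on 35.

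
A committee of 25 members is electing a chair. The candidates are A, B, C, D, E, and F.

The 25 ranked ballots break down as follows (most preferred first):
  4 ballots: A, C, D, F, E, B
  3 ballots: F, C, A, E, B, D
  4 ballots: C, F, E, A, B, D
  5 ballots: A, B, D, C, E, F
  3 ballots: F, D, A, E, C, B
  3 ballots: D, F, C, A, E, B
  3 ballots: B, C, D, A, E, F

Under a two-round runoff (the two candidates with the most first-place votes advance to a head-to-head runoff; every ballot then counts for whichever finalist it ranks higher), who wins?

Round 1 first-place votes: A 9, B 3, C 4, D 3, E 0, F 6. A and F advance.
Runoff: A is ranked above F on 12 ballots, F above A on 13.

F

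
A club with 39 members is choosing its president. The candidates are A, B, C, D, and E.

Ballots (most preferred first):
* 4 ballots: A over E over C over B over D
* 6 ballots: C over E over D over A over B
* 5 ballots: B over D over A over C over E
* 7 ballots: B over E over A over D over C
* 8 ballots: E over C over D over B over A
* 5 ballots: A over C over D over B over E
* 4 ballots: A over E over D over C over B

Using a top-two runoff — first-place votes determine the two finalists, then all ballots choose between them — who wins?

B

Round 1 first-place votes: A 13, B 12, C 6, D 0, E 8. A and B advance.
Runoff: A is ranked above B on 19 ballots, B above A on 20.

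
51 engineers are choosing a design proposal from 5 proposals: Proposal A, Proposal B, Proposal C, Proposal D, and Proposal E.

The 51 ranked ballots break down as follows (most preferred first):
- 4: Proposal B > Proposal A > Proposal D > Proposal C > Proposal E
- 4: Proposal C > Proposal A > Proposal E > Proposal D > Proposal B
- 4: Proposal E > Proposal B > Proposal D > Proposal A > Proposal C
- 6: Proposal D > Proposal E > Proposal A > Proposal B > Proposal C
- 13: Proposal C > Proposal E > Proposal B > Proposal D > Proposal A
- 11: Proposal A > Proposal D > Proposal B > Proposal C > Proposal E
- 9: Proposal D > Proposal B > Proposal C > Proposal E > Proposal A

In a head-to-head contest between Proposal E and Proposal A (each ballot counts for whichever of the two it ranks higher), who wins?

Proposal E

Proposal E is ranked above Proposal A on 32 ballots; Proposal A above Proposal E on 19.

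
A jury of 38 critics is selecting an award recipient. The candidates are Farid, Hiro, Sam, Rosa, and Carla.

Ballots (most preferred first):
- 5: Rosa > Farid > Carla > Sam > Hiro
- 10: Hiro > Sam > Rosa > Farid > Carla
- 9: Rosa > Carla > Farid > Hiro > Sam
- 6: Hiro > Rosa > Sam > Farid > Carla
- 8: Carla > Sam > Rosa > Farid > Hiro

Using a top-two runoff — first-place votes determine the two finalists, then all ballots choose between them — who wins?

Round 1 first-place votes: Farid 0, Hiro 16, Sam 0, Rosa 14, Carla 8. Hiro and Rosa advance.
Runoff: Hiro is ranked above Rosa on 16 ballots, Rosa above Hiro on 22.

Rosa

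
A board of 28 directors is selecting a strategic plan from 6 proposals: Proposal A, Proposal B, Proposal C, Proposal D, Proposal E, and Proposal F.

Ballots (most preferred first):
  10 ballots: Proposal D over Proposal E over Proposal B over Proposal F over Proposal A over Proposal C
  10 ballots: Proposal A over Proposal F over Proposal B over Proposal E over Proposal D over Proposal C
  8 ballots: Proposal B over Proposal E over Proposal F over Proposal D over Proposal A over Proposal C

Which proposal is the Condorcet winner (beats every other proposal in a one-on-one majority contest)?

Proposal B vs Proposal A: 18–10
Proposal B vs Proposal C: 28–0
Proposal B vs Proposal D: 18–10
Proposal B vs Proposal E: 18–10
Proposal B vs Proposal F: 18–10
Proposal B beats every other proposal.

Proposal B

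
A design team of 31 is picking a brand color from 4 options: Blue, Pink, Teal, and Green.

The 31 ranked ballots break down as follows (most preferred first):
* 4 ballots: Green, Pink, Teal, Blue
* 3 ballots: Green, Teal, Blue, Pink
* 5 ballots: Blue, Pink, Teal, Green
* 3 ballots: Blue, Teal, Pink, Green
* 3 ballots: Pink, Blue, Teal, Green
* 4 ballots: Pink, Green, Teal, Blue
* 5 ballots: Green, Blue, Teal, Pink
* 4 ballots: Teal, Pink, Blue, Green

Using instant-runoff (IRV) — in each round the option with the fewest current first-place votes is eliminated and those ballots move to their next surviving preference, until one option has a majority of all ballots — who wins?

Round 1: Blue 8, Pink 7, Teal 4, Green 12. Teal eliminated.
Round 2: Blue 8, Pink 11, Green 12. Blue eliminated.
Round 3: Pink 19, Green 12. Pink has a majority (≥16).

Pink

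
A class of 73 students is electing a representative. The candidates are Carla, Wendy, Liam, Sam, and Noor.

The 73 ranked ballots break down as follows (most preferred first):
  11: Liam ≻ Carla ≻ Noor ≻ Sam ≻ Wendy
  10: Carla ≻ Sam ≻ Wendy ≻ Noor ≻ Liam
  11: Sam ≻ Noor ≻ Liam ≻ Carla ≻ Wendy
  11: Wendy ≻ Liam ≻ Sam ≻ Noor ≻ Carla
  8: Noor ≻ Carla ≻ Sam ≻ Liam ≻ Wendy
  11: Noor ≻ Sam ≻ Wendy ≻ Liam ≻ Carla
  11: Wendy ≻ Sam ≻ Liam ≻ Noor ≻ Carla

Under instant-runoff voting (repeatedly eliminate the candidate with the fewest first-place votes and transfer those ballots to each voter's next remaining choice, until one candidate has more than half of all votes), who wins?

Round 1: Carla 10, Wendy 22, Liam 11, Sam 11, Noor 19. Carla eliminated.
Round 2: Wendy 22, Liam 11, Sam 21, Noor 19. Liam eliminated.
Round 3: Wendy 22, Sam 21, Noor 30. Sam eliminated.
Round 4: Wendy 32, Noor 41. Noor has a majority (≥37).

Noor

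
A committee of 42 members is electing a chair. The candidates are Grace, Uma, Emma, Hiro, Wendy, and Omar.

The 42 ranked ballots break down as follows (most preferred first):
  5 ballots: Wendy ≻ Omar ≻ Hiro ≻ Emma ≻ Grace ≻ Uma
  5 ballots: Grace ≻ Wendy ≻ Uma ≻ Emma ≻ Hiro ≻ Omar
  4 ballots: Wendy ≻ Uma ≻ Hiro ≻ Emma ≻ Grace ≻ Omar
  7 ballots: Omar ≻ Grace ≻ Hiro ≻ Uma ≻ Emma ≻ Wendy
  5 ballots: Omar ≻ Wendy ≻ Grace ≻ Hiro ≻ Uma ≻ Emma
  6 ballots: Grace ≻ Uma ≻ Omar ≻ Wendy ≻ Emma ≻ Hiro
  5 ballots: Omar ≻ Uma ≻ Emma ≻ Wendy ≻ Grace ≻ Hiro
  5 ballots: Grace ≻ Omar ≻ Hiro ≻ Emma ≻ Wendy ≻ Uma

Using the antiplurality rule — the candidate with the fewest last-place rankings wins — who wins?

Grace

Last-place votes: Grace 0, Uma 10, Emma 5, Hiro 11, Wendy 7, Omar 9.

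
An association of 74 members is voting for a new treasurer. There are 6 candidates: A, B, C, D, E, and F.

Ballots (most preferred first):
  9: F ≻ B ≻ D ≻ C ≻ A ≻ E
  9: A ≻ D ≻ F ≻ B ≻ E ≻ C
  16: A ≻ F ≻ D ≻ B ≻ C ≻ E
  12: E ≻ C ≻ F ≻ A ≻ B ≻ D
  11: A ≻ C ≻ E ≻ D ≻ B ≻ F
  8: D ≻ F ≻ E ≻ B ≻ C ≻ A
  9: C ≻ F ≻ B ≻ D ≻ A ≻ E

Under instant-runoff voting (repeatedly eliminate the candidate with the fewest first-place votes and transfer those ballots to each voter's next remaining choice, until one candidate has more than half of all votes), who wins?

F

Round 1: A 36, B 0, C 9, D 8, E 12, F 9. B eliminated.
Round 2: A 36, C 9, D 8, E 12, F 9. D eliminated.
Round 3: A 36, C 9, E 12, F 17. C eliminated.
Round 4: A 36, E 12, F 26. E eliminated.
Round 5: A 36, F 38. F has a majority (≥38).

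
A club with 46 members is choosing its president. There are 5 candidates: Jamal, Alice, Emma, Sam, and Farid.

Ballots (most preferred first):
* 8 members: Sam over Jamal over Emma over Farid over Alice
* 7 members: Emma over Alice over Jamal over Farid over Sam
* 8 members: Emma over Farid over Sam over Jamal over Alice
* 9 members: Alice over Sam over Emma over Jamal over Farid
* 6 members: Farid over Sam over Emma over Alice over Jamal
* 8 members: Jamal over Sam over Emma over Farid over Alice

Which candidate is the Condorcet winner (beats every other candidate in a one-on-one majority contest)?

Sam vs Jamal: 31–15
Sam vs Alice: 30–16
Sam vs Emma: 31–15
Sam vs Farid: 25–21
Sam beats every other candidate.

Sam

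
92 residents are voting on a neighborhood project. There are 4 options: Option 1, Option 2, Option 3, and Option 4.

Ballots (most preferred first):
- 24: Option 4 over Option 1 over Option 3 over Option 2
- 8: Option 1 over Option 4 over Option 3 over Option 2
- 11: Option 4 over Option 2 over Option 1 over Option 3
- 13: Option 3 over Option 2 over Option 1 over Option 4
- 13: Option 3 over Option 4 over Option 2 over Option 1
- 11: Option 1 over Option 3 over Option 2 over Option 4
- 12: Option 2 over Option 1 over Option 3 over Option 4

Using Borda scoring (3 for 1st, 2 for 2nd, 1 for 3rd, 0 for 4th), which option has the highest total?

Option 1

Option 1: 24×2 + 8×3 + 11×1 + 13×1 + 13×0 + 11×3 + 12×2 = 153
Option 2: 24×0 + 8×0 + 11×2 + 13×2 + 13×1 + 11×1 + 12×3 = 108
Option 3: 24×1 + 8×1 + 11×0 + 13×3 + 13×3 + 11×2 + 12×1 = 144
Option 4: 24×3 + 8×2 + 11×3 + 13×0 + 13×2 + 11×0 + 12×0 = 147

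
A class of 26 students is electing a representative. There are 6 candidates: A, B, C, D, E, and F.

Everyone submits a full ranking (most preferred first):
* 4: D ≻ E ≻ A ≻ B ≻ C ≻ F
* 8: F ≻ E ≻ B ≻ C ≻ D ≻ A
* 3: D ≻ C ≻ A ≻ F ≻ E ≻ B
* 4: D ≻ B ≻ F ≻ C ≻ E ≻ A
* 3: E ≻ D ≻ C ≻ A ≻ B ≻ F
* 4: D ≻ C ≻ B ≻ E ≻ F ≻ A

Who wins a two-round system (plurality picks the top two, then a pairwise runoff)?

D

Round 1 first-place votes: A 0, B 0, C 0, D 15, E 3, F 8. D and F advance.
Runoff: D is ranked above F on 18 ballots, F above D on 8.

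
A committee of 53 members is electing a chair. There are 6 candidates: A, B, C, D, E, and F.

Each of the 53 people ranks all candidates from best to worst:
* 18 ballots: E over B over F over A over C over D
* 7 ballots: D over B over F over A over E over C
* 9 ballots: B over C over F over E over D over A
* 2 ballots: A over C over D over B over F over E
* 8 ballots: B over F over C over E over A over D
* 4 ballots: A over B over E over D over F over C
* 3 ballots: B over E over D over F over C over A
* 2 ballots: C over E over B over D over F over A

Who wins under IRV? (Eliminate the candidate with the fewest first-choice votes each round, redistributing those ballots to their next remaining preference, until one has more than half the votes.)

Round 1: A 6, B 20, C 2, D 7, E 18, F 0. F eliminated.
Round 2: A 6, B 20, C 2, D 7, E 18. C eliminated.
Round 3: A 6, B 20, D 7, E 20. A eliminated.
Round 4: B 24, D 9, E 20. D eliminated.
Round 5: B 33, E 20. B has a majority (≥27).

B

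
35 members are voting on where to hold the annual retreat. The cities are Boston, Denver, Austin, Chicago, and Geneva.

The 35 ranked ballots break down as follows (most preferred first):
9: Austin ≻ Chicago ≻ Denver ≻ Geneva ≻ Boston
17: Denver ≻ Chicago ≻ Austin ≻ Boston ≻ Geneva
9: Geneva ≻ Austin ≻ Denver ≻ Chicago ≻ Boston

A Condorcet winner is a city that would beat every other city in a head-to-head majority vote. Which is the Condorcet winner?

Austin vs Boston: 35–0
Austin vs Denver: 18–17
Austin vs Chicago: 18–17
Austin vs Geneva: 26–9
Austin beats every other city.

Austin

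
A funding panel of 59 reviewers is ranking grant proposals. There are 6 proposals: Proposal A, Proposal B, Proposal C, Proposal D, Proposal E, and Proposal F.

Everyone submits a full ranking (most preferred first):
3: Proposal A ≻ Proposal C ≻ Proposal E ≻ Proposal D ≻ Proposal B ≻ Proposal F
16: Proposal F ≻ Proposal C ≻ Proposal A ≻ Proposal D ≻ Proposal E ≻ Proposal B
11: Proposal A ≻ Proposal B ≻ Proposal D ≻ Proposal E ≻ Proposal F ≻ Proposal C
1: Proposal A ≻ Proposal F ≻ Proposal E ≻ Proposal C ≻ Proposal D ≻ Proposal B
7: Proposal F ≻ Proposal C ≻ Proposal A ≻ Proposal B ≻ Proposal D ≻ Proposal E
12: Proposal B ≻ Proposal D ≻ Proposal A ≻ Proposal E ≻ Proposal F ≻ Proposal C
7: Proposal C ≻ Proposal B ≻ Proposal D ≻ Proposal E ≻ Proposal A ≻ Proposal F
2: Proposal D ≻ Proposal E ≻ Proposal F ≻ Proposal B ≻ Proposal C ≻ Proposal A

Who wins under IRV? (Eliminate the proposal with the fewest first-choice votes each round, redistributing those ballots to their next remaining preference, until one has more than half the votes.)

Proposal B

Round 1: Proposal A 15, Proposal B 12, Proposal C 7, Proposal D 2, Proposal E 0, Proposal F 23. Proposal E eliminated.
Round 2: Proposal A 15, Proposal B 12, Proposal C 7, Proposal D 2, Proposal F 23. Proposal D eliminated.
Round 3: Proposal A 15, Proposal B 12, Proposal C 7, Proposal F 25. Proposal C eliminated.
Round 4: Proposal A 15, Proposal B 19, Proposal F 25. Proposal A eliminated.
Round 5: Proposal B 33, Proposal F 26. Proposal B has a majority (≥30).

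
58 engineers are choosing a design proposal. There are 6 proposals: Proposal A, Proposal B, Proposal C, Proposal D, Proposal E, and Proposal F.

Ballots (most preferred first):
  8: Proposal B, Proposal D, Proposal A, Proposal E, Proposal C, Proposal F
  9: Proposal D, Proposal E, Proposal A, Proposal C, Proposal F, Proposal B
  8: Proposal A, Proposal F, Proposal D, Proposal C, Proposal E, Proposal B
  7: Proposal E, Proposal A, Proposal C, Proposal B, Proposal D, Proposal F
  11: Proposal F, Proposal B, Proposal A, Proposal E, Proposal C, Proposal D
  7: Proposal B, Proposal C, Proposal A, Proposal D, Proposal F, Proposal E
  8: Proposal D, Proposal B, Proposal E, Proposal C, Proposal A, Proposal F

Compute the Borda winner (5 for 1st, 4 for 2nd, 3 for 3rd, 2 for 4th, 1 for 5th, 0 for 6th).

Proposal A: 8×3 + 9×3 + 8×5 + 7×4 + 11×3 + 7×3 + 8×1 = 181
Proposal B: 8×5 + 9×0 + 8×0 + 7×2 + 11×4 + 7×5 + 8×4 = 165
Proposal C: 8×1 + 9×2 + 8×2 + 7×3 + 11×1 + 7×4 + 8×2 = 118
Proposal D: 8×4 + 9×5 + 8×3 + 7×1 + 11×0 + 7×2 + 8×5 = 162
Proposal E: 8×2 + 9×4 + 8×1 + 7×5 + 11×2 + 7×0 + 8×3 = 141
Proposal F: 8×0 + 9×1 + 8×4 + 7×0 + 11×5 + 7×1 + 8×0 = 103

Proposal A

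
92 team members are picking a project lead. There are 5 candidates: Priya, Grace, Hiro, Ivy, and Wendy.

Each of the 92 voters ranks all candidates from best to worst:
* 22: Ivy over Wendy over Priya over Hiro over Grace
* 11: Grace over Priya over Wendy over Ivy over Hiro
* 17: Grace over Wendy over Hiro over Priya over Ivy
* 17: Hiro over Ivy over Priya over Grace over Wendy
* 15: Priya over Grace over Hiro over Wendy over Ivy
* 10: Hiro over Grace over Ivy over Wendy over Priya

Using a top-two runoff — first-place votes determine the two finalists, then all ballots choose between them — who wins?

Round 1 first-place votes: Priya 15, Grace 28, Hiro 27, Ivy 22, Wendy 0. Grace and Hiro advance.
Runoff: Grace is ranked above Hiro on 43 ballots, Hiro above Grace on 49.

Hiro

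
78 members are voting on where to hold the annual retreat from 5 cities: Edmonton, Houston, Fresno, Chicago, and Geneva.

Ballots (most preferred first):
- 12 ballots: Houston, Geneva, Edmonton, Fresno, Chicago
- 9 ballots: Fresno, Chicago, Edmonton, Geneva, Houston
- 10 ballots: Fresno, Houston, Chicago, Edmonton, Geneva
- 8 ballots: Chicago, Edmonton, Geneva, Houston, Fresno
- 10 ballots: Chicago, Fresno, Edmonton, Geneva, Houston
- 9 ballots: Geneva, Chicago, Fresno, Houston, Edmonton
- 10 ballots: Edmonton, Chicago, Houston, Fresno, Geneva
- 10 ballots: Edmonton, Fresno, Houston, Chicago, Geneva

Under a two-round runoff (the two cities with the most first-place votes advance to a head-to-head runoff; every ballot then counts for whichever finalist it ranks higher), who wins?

Edmonton

Round 1 first-place votes: Edmonton 20, Houston 12, Fresno 19, Chicago 18, Geneva 9. Edmonton and Fresno advance.
Runoff: Edmonton is ranked above Fresno on 40 ballots, Fresno above Edmonton on 38.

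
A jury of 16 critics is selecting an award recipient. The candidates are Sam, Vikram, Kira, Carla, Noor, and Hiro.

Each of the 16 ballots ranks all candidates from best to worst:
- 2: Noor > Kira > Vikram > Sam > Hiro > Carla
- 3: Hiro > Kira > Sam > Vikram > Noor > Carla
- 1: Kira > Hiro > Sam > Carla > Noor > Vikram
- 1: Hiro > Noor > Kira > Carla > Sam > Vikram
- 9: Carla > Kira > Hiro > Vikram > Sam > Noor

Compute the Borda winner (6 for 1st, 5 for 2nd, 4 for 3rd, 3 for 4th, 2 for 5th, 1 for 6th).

Kira

Sam: 2×3 + 3×4 + 1×4 + 1×2 + 9×2 = 42
Vikram: 2×4 + 3×3 + 1×1 + 1×1 + 9×3 = 46
Kira: 2×5 + 3×5 + 1×6 + 1×4 + 9×5 = 80
Carla: 2×1 + 3×1 + 1×3 + 1×3 + 9×6 = 65
Noor: 2×6 + 3×2 + 1×2 + 1×5 + 9×1 = 34
Hiro: 2×2 + 3×6 + 1×5 + 1×6 + 9×4 = 69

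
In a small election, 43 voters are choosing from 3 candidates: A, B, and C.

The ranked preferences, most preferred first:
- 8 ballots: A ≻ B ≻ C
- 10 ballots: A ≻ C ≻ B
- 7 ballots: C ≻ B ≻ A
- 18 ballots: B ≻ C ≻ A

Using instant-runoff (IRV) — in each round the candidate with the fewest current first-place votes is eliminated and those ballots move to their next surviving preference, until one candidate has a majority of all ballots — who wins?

Round 1: A 18, B 18, C 7. C eliminated.
Round 2: A 18, B 25. B has a majority (≥22).

B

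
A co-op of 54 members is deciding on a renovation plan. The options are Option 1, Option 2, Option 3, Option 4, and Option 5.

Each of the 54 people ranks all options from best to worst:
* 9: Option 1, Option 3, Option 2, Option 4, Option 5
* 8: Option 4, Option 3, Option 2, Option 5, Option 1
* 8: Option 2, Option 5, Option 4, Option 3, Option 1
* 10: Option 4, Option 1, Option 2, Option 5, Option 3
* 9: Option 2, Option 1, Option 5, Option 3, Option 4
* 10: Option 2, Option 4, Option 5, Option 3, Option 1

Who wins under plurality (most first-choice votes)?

Option 2

First-place votes: Option 1 9, Option 2 27, Option 3 0, Option 4 18, Option 5 0.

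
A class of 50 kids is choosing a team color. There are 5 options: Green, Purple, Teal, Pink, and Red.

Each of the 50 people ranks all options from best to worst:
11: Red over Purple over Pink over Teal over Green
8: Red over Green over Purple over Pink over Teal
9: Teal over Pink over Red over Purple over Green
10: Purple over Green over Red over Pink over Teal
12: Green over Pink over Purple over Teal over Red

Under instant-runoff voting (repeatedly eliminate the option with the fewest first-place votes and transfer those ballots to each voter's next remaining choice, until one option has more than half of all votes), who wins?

Round 1: Green 12, Purple 10, Teal 9, Pink 0, Red 19. Pink eliminated.
Round 2: Green 12, Purple 10, Teal 9, Red 19. Teal eliminated.
Round 3: Green 12, Purple 10, Red 28. Red has a majority (≥26).

Red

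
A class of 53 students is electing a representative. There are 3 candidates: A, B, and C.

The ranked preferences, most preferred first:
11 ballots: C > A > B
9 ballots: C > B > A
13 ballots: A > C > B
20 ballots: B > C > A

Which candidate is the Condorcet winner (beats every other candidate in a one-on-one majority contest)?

C vs A: 40–13
C vs B: 33–20
C beats every other candidate.

C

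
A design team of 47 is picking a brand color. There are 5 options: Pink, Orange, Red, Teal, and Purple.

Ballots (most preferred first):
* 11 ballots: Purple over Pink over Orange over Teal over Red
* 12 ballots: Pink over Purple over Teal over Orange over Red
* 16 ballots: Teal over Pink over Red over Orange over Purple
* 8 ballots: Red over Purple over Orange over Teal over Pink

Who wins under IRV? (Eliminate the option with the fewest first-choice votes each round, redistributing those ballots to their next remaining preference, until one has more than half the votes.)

Round 1: Pink 12, Orange 0, Red 8, Teal 16, Purple 11. Orange eliminated.
Round 2: Pink 12, Red 8, Teal 16, Purple 11. Red eliminated.
Round 3: Pink 12, Teal 16, Purple 19. Pink eliminated.
Round 4: Teal 16, Purple 31. Purple has a majority (≥24).

Purple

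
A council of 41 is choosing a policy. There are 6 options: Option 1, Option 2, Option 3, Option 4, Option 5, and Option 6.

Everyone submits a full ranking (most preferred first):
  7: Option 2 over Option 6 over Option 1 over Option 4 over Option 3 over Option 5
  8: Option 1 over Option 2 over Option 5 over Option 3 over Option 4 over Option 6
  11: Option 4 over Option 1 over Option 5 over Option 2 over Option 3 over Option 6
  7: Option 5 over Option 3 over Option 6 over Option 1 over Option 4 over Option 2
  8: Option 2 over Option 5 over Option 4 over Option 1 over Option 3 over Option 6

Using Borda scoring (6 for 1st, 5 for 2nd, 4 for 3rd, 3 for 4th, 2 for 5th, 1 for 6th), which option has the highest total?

Option 1

Option 1: 7×4 + 8×6 + 11×5 + 7×3 + 8×3 = 176
Option 2: 7×6 + 8×5 + 11×3 + 7×1 + 8×6 = 170
Option 3: 7×2 + 8×3 + 11×2 + 7×5 + 8×2 = 111
Option 4: 7×3 + 8×2 + 11×6 + 7×2 + 8×4 = 149
Option 5: 7×1 + 8×4 + 11×4 + 7×6 + 8×5 = 165
Option 6: 7×5 + 8×1 + 11×1 + 7×4 + 8×1 = 90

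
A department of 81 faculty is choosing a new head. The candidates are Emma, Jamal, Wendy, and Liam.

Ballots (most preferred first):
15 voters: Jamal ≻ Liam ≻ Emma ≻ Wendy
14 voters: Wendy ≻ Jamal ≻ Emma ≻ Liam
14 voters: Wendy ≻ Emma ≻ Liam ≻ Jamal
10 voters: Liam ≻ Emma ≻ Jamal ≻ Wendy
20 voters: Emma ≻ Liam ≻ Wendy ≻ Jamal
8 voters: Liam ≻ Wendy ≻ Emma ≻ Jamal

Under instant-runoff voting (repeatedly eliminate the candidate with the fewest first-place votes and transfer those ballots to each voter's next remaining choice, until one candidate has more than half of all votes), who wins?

Round 1: Emma 20, Jamal 15, Wendy 28, Liam 18. Jamal eliminated.
Round 2: Emma 20, Wendy 28, Liam 33. Emma eliminated.
Round 3: Wendy 28, Liam 53. Liam has a majority (≥41).

Liam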